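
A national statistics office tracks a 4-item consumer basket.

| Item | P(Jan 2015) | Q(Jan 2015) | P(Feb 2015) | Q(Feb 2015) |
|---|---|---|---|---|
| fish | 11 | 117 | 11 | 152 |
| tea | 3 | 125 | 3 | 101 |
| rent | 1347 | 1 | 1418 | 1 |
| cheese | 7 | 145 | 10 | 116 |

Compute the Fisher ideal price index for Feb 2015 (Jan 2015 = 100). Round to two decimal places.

111.35

Laspeyres component (base-period weights):
ΣP(Feb 2015)Q(Jan 2015) = 11×117 + 3×125 + 1418×1 + 10×145 = 1287 + 375 + 1418 + 1450 = 4530
ΣP(Jan 2015)Q(Jan 2015) = 11×117 + 3×125 + 1347×1 + 7×145 = 1287 + 375 + 1347 + 1015 = 4024
L = 4530 / 4024 × 100 = 112.5746
Paasche component (current-period weights):
ΣP(Feb 2015)Q(Feb 2015) = 11×152 + 3×101 + 1418×1 + 10×116 = 1672 + 303 + 1418 + 1160 = 4553
ΣP(Jan 2015)Q(Feb 2015) = 11×152 + 3×101 + 1347×1 + 7×116 = 1672 + 303 + 1347 + 812 = 4134
P = 4553 / 4134 × 100 = 110.1355
Fisher = √(L × P) = √(112.5746 × 110.1355) = 111.3483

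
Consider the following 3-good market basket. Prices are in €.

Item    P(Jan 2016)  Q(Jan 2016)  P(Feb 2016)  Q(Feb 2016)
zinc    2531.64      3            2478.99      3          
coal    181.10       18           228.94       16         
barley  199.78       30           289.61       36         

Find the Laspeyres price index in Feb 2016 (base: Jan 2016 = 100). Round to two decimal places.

120.17

Laspeyres price index uses base-period quantities as weights.
ΣP(Feb 2016)·Q(Jan 2016) = 2478.99×3 + 228.94×18 + 289.61×30 = 7436.97 + 4120.92 + 8688.3 = 20246.19
ΣP(Jan 2016)·Q(Jan 2016) = 2531.64×3 + 181.10×18 + 199.78×30 = 7594.92 + 3259.8 + 5993.4 = 16848.12
Index = 20246.19 / 16848.12 × 100 = 120.1688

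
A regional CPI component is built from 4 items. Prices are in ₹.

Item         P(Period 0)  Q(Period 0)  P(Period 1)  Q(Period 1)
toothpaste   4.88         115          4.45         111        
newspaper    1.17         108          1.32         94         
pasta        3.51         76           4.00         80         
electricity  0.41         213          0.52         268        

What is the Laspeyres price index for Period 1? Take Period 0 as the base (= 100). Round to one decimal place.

Laspeyres price index uses base-period quantities as weights.
ΣP(Period 1)·Q(Period 0) = 4.45×115 + 1.32×108 + 4.00×76 + 0.52×213 = 511.75 + 142.56 + 304 + 110.76 = 1069.07
ΣP(Period 0)·Q(Period 0) = 4.88×115 + 1.17×108 + 3.51×76 + 0.41×213 = 561.2 + 126.36 + 266.76 + 87.33 = 1041.65
Index = 1069.07 / 1041.65 × 100 = 102.6324

102.6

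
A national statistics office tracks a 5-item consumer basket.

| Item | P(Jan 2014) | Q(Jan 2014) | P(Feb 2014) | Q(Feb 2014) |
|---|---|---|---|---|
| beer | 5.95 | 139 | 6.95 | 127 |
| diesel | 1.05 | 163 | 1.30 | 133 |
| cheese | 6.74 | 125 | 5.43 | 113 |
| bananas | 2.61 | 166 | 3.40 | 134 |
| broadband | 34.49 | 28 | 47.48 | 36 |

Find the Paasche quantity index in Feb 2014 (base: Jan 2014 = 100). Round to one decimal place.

102.2

Paasche quantity index uses current-period prices as weights.
ΣP(Feb 2014)·Q(Feb 2014) = 6.95×127 + 1.30×133 + 5.43×113 + 3.40×134 + 47.48×36 = 882.65 + 172.9 + 613.59 + 455.6 + 1709.28 = 3834.02
ΣP(Feb 2014)·Q(Jan 2014) = 6.95×139 + 1.30×163 + 5.43×125 + 3.40×166 + 47.48×28 = 966.05 + 211.9 + 678.75 + 564.4 + 1329.44 = 3750.54
Index = 3834.02 / 3750.54 × 100 = 102.2258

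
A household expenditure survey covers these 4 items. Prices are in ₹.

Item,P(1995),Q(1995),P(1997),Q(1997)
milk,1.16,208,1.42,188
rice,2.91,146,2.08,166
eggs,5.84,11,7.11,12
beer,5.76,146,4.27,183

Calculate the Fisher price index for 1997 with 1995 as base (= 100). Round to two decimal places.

81.90

Laspeyres component (base-period weights):
ΣP(1997)Q(1995) = 1.42×208 + 2.08×146 + 7.11×11 + 4.27×146 = 295.36 + 303.68 + 78.21 + 623.42 = 1300.67
ΣP(1995)Q(1995) = 1.16×208 + 2.91×146 + 5.84×11 + 5.76×146 = 241.28 + 424.86 + 64.24 + 840.96 = 1571.34
L = 1300.67 / 1571.34 × 100 = 82.7746
Paasche component (current-period weights):
ΣP(1997)Q(1997) = 1.42×188 + 2.08×166 + 7.11×12 + 4.27×183 = 266.96 + 345.28 + 85.32 + 781.41 = 1478.97
ΣP(1995)Q(1997) = 1.16×188 + 2.91×166 + 5.84×12 + 5.76×183 = 218.08 + 483.06 + 70.08 + 1054.08 = 1825.3
P = 1478.97 / 1825.3 × 100 = 81.0261
Fisher = √(L × P) = √(82.7746 × 81.0261) = 81.8957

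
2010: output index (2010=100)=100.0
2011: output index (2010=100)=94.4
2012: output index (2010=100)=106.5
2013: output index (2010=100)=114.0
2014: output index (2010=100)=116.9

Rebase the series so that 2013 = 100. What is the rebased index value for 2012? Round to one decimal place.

93.4

Rebased(2012) = 106.5 / 114.0 × 100 = 93.4211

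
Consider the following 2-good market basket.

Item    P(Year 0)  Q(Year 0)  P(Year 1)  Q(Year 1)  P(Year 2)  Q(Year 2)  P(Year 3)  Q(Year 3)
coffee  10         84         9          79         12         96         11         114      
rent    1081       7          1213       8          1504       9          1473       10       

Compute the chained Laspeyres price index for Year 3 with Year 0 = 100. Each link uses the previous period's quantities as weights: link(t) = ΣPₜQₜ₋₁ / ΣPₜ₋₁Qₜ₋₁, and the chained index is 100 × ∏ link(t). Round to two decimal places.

133.58

Link Year 0→Year 1:
ΣP(Year 1)Q(Year 0) = 9×84 + 1213×7 = 756 + 8491 = 9247
ΣP(Year 0)Q(Year 0) = 10×84 + 1081×7 = 840 + 7567 = 8407
link = 9247/8407 = 1.099917
Link Year 1→Year 2:
ΣP(Year 2)Q(Year 1) = 12×79 + 1504×8 = 948 + 12032 = 12980
ΣP(Year 1)Q(Year 1) = 9×79 + 1213×8 = 711 + 9704 = 10415
link = 12980/10415 = 1.246279
Link Year 2→Year 3:
ΣP(Year 3)Q(Year 2) = 11×96 + 1473×9 = 1056 + 13257 = 14313
ΣP(Year 2)Q(Year 2) = 12×96 + 1504×9 = 1152 + 13536 = 14688
link = 14313/14688 = 0.974469
Chained index = 100 × 1.099917 × 1.246279 × 0.974469 = 133.5806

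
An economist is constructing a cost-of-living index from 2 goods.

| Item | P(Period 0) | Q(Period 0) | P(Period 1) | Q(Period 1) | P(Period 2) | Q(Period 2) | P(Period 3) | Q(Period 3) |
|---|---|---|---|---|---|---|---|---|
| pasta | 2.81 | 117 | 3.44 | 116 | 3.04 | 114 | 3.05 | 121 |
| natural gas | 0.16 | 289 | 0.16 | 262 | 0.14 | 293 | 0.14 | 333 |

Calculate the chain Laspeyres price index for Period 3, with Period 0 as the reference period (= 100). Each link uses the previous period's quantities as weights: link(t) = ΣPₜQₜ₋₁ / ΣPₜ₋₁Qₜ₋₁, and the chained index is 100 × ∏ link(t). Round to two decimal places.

Link Period 0→Period 1:
ΣP(Period 1)Q(Period 0) = 3.44×117 + 0.16×289 = 402.48 + 46.24 = 448.72
ΣP(Period 0)Q(Period 0) = 2.81×117 + 0.16×289 = 328.77 + 46.24 = 375.01
link = 448.72/375.01 = 1.196555
Link Period 1→Period 2:
ΣP(Period 2)Q(Period 1) = 3.04×116 + 0.14×262 = 352.64 + 36.68 = 389.32
ΣP(Period 1)Q(Period 1) = 3.44×116 + 0.16×262 = 399.04 + 41.92 = 440.96
link = 389.32/440.96 = 0.882892
Link Period 2→Period 3:
ΣP(Period 3)Q(Period 2) = 3.05×114 + 0.14×293 = 347.7 + 41.02 = 388.72
ΣP(Period 2)Q(Period 2) = 3.04×114 + 0.14×293 = 346.56 + 41.02 = 387.58
link = 388.72/387.58 = 1.002941
Chained index = 100 × 1.196555 × 0.882892 × 1.002941 = 105.9536

105.95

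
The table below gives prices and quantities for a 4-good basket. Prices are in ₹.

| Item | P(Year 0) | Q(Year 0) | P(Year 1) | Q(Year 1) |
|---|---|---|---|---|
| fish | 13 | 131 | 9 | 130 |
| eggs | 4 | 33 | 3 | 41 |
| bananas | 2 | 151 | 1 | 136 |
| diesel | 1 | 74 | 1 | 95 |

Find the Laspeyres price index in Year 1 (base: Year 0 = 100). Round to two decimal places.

Laspeyres price index uses base-period quantities as weights.
ΣP(Year 1)·Q(Year 0) = 9×131 + 3×33 + 1×151 + 1×74 = 1179 + 99 + 151 + 74 = 1503
ΣP(Year 0)·Q(Year 0) = 13×131 + 4×33 + 2×151 + 1×74 = 1703 + 132 + 302 + 74 = 2211
Index = 1503 / 2211 × 100 = 67.9783

67.98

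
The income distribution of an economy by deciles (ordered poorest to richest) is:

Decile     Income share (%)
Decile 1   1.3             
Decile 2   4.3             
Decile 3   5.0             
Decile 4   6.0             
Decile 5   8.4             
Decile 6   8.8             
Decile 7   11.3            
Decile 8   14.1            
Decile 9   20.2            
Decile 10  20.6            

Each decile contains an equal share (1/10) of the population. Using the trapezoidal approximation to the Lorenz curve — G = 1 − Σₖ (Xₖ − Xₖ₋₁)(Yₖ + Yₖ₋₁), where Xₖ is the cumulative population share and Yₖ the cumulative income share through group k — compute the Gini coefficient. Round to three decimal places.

Cumulative income shares Yₖ: 0.0130, 0.0560, 0.1060, 0.1660, 0.2500, 0.3380, 0.4510, 0.5920, 0.7940, 1.0000
Σ (Xₖ−Xₖ₋₁)(Yₖ+Yₖ₋₁) = (1/10)(0.0130+0.0000) + (1/10)(0.0560+0.0130) + (1/10)(0.1060+0.0560) + (1/10)(0.1660+0.1060) + (1/10)(0.2500+0.1660) + (1/10)(0.3380+0.2500) + (1/10)(0.4510+0.3380) + (1/10)(0.5920+0.4510) + (1/10)(0.7940+0.5920) + (1/10)(1.0000+0.7940)
  = 0.0013 + 0.0069 + 0.0162 + 0.0272 + 0.0416 + 0.0588 + 0.0789 + 0.1043 + 0.1386 + 0.1794 = 0.6532
G = 1 − 0.6532 = 0.3468

0.347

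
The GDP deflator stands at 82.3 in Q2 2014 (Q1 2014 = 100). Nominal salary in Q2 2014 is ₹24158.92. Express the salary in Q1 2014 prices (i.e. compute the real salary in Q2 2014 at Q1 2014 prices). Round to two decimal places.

29354.70

Real = Nominal ÷ (Index/100) = 24158.92 ÷ (82.3/100)
     = 24158.92 ÷ 0.823 = 29354.7023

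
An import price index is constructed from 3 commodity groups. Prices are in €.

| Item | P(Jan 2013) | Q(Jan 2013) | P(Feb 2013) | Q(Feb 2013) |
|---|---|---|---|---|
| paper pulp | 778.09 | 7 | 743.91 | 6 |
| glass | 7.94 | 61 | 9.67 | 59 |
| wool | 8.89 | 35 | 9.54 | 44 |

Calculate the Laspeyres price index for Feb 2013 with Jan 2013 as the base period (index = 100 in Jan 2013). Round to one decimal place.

98.2

Laspeyres price index uses base-period quantities as weights.
ΣP(Feb 2013)·Q(Jan 2013) = 743.91×7 + 9.67×61 + 9.54×35 = 5207.37 + 589.87 + 333.9 = 6131.14
ΣP(Jan 2013)·Q(Jan 2013) = 778.09×7 + 7.94×61 + 8.89×35 = 5446.63 + 484.34 + 311.15 = 6242.12
Index = 6131.14 / 6242.12 × 100 = 98.2221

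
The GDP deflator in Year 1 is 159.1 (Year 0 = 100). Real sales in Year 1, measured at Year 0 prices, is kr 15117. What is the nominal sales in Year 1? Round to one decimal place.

24051.1

Nominal = Real × (Index/100) = 15117 × (159.1/100)
        = 15117 × 1.591 = 24051.1470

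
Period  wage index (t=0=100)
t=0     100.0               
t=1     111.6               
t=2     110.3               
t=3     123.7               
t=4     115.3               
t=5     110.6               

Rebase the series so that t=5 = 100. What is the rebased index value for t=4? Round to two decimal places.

Rebased(t=4) = 115.3 / 110.6 × 100 = 104.2495

104.25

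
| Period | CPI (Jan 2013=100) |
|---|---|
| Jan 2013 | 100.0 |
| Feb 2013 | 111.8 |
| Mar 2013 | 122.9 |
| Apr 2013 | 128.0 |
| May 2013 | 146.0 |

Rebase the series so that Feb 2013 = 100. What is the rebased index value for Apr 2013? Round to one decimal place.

114.5

Rebased(Apr 2013) = 128.0 / 111.8 × 100 = 114.4902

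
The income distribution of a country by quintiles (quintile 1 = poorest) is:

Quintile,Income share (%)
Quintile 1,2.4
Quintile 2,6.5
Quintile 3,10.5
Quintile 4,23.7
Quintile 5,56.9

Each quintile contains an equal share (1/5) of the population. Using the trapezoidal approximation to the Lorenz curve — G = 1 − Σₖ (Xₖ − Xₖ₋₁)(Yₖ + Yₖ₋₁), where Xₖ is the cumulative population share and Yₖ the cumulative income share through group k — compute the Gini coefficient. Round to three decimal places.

Cumulative income shares Yₖ: 0.0240, 0.0890, 0.1940, 0.4310, 1.0000
Σ (Xₖ−Xₖ₋₁)(Yₖ+Yₖ₋₁) = (1/5)(0.0240+0.0000) + (1/5)(0.0890+0.0240) + (1/5)(0.1940+0.0890) + (1/5)(0.4310+0.1940) + (1/5)(1.0000+0.4310)
  = 0.0048 + 0.0226 + 0.0566 + 0.1250 + 0.2862 = 0.4952
G = 1 − 0.4952 = 0.5048

0.505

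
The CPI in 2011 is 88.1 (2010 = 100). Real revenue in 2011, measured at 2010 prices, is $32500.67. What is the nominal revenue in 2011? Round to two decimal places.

28633.09

Nominal = Real × (Index/100) = 32500.67 × (88.1/100)
        = 32500.67 × 0.881 = 28633.0903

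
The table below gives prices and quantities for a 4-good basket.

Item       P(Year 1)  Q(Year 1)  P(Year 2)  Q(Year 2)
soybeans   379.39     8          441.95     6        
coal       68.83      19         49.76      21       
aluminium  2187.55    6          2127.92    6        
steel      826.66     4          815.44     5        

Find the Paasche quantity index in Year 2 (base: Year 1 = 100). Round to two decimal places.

100.15

Paasche quantity index uses current-period prices as weights.
ΣP(Year 2)·Q(Year 2) = 441.95×6 + 49.76×21 + 2127.92×6 + 815.44×5 = 2651.7 + 1044.96 + 12767.52 + 4077.2 = 20541.38
ΣP(Year 2)·Q(Year 1) = 441.95×8 + 49.76×19 + 2127.92×6 + 815.44×4 = 3535.6 + 945.44 + 12767.52 + 3261.76 = 20510.32
Index = 20541.38 / 20510.32 × 100 = 100.1514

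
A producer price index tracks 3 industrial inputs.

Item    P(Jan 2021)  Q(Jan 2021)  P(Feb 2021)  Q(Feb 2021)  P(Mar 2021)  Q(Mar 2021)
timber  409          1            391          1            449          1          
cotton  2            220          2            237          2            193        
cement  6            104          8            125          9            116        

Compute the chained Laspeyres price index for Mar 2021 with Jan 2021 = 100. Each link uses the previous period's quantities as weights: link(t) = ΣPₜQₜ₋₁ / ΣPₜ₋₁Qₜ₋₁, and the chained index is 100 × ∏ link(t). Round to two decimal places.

Link Jan 2021→Feb 2021:
ΣP(Feb 2021)Q(Jan 2021) = 391×1 + 2×220 + 8×104 = 391 + 440 + 832 = 1663
ΣP(Jan 2021)Q(Jan 2021) = 409×1 + 2×220 + 6×104 = 409 + 440 + 624 = 1473
link = 1663/1473 = 1.128988
Link Feb 2021→Mar 2021:
ΣP(Mar 2021)Q(Feb 2021) = 449×1 + 2×237 + 9×125 = 449 + 474 + 1125 = 2048
ΣP(Feb 2021)Q(Feb 2021) = 391×1 + 2×237 + 8×125 = 391 + 474 + 1000 = 1865
link = 2048/1865 = 1.098123
Chained index = 100 × 1.128988 × 1.098123 = 123.9769

123.98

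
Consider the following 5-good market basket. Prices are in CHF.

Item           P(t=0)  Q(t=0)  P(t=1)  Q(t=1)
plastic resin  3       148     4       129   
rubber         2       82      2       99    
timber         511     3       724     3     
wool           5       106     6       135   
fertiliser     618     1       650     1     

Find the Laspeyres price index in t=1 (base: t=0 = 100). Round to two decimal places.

128.12

Laspeyres price index uses base-period quantities as weights.
ΣP(t=1)·Q(t=0) = 4×148 + 2×82 + 724×3 + 6×106 + 650×1 = 592 + 164 + 2172 + 636 + 650 = 4214
ΣP(t=0)·Q(t=0) = 3×148 + 2×82 + 511×3 + 5×106 + 618×1 = 444 + 164 + 1533 + 530 + 618 = 3289
Index = 4214 / 3289 × 100 = 128.1240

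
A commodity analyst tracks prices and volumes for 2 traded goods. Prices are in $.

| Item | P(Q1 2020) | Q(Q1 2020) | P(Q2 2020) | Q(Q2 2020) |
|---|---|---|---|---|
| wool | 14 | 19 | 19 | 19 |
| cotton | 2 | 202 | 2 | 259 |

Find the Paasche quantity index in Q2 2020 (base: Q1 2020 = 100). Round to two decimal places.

Paasche quantity index uses current-period prices as weights.
ΣP(Q2 2020)·Q(Q2 2020) = 19×19 + 2×259 = 361 + 518 = 879
ΣP(Q2 2020)·Q(Q1 2020) = 19×19 + 2×202 = 361 + 404 = 765
Index = 879 / 765 × 100 = 114.9020

114.90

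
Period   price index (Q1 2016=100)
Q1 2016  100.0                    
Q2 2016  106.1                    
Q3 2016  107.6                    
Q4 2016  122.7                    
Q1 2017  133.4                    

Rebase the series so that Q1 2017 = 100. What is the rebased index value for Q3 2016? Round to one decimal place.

80.7

Rebased(Q3 2016) = 107.6 / 133.4 × 100 = 80.6597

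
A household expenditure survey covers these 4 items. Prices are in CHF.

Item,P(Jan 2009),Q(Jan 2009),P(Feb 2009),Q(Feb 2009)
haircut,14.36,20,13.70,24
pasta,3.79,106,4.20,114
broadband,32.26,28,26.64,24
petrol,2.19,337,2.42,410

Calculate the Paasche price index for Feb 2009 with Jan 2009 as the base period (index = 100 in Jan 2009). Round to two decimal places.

99.60

Paasche price index uses current-period quantities as weights.
ΣP(Feb 2009)·Q(Feb 2009) = 13.70×24 + 4.20×114 + 26.64×24 + 2.42×410 = 328.8 + 478.8 + 639.36 + 992.2 = 2439.16
ΣP(Jan 2009)·Q(Feb 2009) = 14.36×24 + 3.79×114 + 32.26×24 + 2.19×410 = 344.64 + 432.06 + 774.24 + 897.9 = 2448.84
Index = 2439.16 / 2448.84 × 100 = 99.6047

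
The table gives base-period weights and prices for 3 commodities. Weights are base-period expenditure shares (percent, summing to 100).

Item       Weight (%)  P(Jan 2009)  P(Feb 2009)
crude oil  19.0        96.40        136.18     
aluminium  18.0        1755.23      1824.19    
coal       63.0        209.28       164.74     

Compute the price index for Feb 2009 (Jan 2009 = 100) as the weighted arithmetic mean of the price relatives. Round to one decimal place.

crude oil: 19.0 × (136.18/96.40) = 19.0 × 1.412656 = 26.8405
aluminium: 18.0 × (1824.19/1755.23) = 18.0 × 1.039288 = 18.7072
coal: 63.0 × (164.74/209.28) = 63.0 × 0.787175 = 49.5920
Index = Σ wᵢ·(p₁ᵢ/p₀ᵢ) = 26.8405 + 18.7072 + 49.5920 = 95.1397

95.1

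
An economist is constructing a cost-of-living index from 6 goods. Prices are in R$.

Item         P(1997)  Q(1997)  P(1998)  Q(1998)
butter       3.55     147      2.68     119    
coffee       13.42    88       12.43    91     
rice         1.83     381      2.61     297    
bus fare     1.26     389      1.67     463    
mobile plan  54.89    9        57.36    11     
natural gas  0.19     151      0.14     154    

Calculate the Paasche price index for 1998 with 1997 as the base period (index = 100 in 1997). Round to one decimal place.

107.3

Paasche price index uses current-period quantities as weights.
ΣP(1998)·Q(1998) = 2.68×119 + 12.43×91 + 2.61×297 + 1.67×463 + 57.36×11 + 0.14×154 = 318.92 + 1131.13 + 775.17 + 773.21 + 630.96 + 21.56 = 3650.95
ΣP(1997)·Q(1998) = 3.55×119 + 13.42×91 + 1.83×297 + 1.26×463 + 54.89×11 + 0.19×154 = 422.45 + 1221.22 + 543.51 + 583.38 + 603.79 + 29.26 = 3403.61
Index = 3650.95 / 3403.61 × 100 = 107.2670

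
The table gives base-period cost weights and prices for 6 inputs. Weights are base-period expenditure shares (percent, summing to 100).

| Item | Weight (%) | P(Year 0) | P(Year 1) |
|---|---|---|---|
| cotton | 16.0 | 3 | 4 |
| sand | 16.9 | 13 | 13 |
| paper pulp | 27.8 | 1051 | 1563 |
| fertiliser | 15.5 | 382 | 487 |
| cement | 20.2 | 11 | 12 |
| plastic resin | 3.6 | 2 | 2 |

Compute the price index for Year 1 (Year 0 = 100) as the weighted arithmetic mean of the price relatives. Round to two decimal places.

cotton: 16.0 × (4/3) = 16.0 × 1.333333 = 21.3333
sand: 16.9 × (13/13) = 16.9 × 1.000000 = 16.9000
paper pulp: 27.8 × (1563/1051) = 27.8 × 1.487155 = 41.3429
fertiliser: 15.5 × (487/382) = 15.5 × 1.274869 = 19.7605
cement: 20.2 × (12/11) = 20.2 × 1.090909 = 22.0364
plastic resin: 3.6 × (2/2) = 3.6 × 1.000000 = 3.6000
Index = Σ wᵢ·(p₁ᵢ/p₀ᵢ) = 21.3333 + 16.9000 + 41.3429 + 19.7605 + 22.0364 + 3.6000 = 124.9731

124.97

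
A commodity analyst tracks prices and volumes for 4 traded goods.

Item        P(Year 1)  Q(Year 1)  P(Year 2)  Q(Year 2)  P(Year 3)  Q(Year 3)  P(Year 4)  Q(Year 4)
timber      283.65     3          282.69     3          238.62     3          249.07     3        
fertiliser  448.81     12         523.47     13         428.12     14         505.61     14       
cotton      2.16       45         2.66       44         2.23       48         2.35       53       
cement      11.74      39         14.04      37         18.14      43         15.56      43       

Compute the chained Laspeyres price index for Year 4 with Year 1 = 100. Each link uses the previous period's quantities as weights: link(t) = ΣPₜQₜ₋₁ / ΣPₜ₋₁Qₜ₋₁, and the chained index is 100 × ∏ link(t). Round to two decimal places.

110.64

Link Year 1→Year 2:
ΣP(Year 2)Q(Year 1) = 282.69×3 + 523.47×12 + 2.66×45 + 14.04×39 = 848.07 + 6281.64 + 119.7 + 547.56 = 7796.97
ΣP(Year 1)Q(Year 1) = 283.65×3 + 448.81×12 + 2.16×45 + 11.74×39 = 850.95 + 5385.72 + 97.2 + 457.86 = 6791.73
link = 7796.97/6791.73 = 1.148009
Link Year 2→Year 3:
ΣP(Year 3)Q(Year 2) = 238.62×3 + 428.12×13 + 2.23×44 + 18.14×37 = 715.86 + 5565.56 + 98.12 + 671.18 = 7050.72
ΣP(Year 2)Q(Year 2) = 282.69×3 + 523.47×13 + 2.66×44 + 14.04×37 = 848.07 + 6805.11 + 117.04 + 519.48 = 8289.7
link = 7050.72/8289.7 = 0.850540
Link Year 3→Year 4:
ΣP(Year 4)Q(Year 3) = 249.07×3 + 505.61×14 + 2.35×48 + 15.56×43 = 747.21 + 7078.54 + 112.8 + 669.08 = 8607.63
ΣP(Year 3)Q(Year 3) = 238.62×3 + 428.12×14 + 2.23×48 + 18.14×43 = 715.86 + 5993.68 + 107.04 + 780.02 = 7596.6
link = 8607.63/7596.6 = 1.133090
Chained index = 100 × 1.148009 × 0.850540 × 1.133090 = 110.6380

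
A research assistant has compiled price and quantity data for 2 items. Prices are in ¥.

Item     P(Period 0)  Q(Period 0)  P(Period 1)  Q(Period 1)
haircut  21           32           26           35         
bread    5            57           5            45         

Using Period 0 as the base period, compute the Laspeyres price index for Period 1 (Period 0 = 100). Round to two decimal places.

Laspeyres price index uses base-period quantities as weights.
ΣP(Period 1)·Q(Period 0) = 26×32 + 5×57 = 832 + 285 = 1117
ΣP(Period 0)·Q(Period 0) = 21×32 + 5×57 = 672 + 285 = 957
Index = 1117 / 957 × 100 = 116.7189

116.72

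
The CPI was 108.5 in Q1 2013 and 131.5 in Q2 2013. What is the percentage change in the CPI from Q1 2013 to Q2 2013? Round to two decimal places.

21.20%

Change = (131.5 − 108.5) / 108.5 × 100
       = 23.0 / 108.5 × 100 = 21.1982%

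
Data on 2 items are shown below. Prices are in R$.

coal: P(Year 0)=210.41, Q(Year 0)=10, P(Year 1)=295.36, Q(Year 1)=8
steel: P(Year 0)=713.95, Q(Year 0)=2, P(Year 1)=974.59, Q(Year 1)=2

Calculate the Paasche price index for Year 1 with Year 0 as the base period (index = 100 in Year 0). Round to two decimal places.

138.60

Paasche price index uses current-period quantities as weights.
ΣP(Year 1)·Q(Year 1) = 295.36×8 + 974.59×2 = 2362.88 + 1949.18 = 4312.06
ΣP(Year 0)·Q(Year 1) = 210.41×8 + 713.95×2 = 1683.28 + 1427.9 = 3111.18
Index = 4312.06 / 3111.18 × 100 = 138.5989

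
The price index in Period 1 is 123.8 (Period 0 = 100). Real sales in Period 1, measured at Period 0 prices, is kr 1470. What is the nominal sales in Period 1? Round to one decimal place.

1819.9

Nominal = Real × (Index/100) = 1470 × (123.8/100)
        = 1470 × 1.238 = 1819.8600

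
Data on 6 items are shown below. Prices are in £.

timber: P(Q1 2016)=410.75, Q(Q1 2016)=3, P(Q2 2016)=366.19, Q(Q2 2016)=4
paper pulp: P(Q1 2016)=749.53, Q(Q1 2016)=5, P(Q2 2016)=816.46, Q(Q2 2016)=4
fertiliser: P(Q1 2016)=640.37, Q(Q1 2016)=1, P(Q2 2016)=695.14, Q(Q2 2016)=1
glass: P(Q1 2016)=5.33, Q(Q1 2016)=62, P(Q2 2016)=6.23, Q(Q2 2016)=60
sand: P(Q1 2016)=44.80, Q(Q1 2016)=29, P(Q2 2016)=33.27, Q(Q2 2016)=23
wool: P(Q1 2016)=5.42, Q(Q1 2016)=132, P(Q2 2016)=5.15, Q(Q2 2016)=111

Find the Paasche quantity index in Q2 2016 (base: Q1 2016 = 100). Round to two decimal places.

90.26

Paasche quantity index uses current-period prices as weights.
ΣP(Q2 2016)·Q(Q2 2016) = 366.19×4 + 816.46×4 + 695.14×1 + 6.23×60 + 33.27×23 + 5.15×111 = 1464.76 + 3265.84 + 695.14 + 373.8 + 765.21 + 571.65 = 7136.4
ΣP(Q2 2016)·Q(Q1 2016) = 366.19×3 + 816.46×5 + 695.14×1 + 6.23×62 + 33.27×29 + 5.15×132 = 1098.57 + 4082.3 + 695.14 + 386.26 + 964.83 + 679.8 = 7906.9
Index = 7136.4 / 7906.9 × 100 = 90.2553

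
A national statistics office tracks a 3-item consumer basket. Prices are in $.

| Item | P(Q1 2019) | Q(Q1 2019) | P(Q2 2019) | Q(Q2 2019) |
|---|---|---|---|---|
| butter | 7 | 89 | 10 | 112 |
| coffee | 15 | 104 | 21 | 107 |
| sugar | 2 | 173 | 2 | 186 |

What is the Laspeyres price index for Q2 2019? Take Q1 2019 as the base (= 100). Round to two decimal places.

135.23

Laspeyres price index uses base-period quantities as weights.
ΣP(Q2 2019)·Q(Q1 2019) = 10×89 + 21×104 + 2×173 = 890 + 2184 + 346 = 3420
ΣP(Q1 2019)·Q(Q1 2019) = 7×89 + 15×104 + 2×173 = 623 + 1560 + 346 = 2529
Index = 3420 / 2529 × 100 = 135.2313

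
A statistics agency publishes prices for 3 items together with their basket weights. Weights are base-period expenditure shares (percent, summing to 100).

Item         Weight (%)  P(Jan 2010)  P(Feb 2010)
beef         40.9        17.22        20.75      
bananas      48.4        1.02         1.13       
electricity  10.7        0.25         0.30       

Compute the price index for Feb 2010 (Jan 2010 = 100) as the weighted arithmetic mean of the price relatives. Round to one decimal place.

beef: 40.9 × (20.75/17.22) = 40.9 × 1.204994 = 49.2843
bananas: 48.4 × (1.13/1.02) = 48.4 × 1.107843 = 53.6196
electricity: 10.7 × (0.30/0.25) = 10.7 × 1.200000 = 12.8400
Index = Σ wᵢ·(p₁ᵢ/p₀ᵢ) = 49.2843 + 53.6196 + 12.8400 = 115.7439

115.7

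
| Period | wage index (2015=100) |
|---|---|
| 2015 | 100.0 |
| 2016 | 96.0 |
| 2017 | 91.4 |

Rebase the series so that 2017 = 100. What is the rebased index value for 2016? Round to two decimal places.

105.03

Rebased(2016) = 96.0 / 91.4 × 100 = 105.0328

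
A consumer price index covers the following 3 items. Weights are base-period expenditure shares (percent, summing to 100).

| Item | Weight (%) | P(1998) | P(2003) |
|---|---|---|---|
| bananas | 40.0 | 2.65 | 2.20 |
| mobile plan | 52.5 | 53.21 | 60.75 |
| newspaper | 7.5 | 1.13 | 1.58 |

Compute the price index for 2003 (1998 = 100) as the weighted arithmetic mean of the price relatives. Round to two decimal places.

103.63

bananas: 40.0 × (2.20/2.65) = 40.0 × 0.830189 = 33.2075
mobile plan: 52.5 × (60.75/53.21) = 52.5 × 1.141703 = 59.9394
newspaper: 7.5 × (1.58/1.13) = 7.5 × 1.398230 = 10.4867
Index = Σ wᵢ·(p₁ᵢ/p₀ᵢ) = 33.2075 + 59.9394 + 10.4867 = 103.6337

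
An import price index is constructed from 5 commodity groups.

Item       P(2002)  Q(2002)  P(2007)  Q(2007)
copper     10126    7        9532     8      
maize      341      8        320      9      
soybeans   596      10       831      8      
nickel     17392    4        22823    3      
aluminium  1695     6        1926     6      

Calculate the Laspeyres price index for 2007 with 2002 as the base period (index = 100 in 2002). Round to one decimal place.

Laspeyres price index uses base-period quantities as weights.
ΣP(2007)·Q(2002) = 9532×7 + 320×8 + 831×10 + 22823×4 + 1926×6 = 66724 + 2560 + 8310 + 91292 + 11556 = 180442
ΣP(2002)·Q(2002) = 10126×7 + 341×8 + 596×10 + 17392×4 + 1695×6 = 70882 + 2728 + 5960 + 69568 + 10170 = 159308
Index = 180442 / 159308 × 100 = 113.2661

113.3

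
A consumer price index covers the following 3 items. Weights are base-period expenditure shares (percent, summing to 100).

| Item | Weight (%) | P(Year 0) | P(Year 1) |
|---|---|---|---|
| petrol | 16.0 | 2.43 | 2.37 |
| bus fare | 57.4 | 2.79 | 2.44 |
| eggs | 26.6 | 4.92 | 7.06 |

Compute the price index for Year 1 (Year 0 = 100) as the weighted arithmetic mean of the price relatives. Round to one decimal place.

petrol: 16.0 × (2.37/2.43) = 16.0 × 0.975309 = 15.6049
bus fare: 57.4 × (2.44/2.79) = 57.4 × 0.874552 = 50.1993
eggs: 26.6 × (7.06/4.92) = 26.6 × 1.434959 = 38.1699
Index = Σ wᵢ·(p₁ᵢ/p₀ᵢ) = 15.6049 + 50.1993 + 38.1699 = 103.9741

104.0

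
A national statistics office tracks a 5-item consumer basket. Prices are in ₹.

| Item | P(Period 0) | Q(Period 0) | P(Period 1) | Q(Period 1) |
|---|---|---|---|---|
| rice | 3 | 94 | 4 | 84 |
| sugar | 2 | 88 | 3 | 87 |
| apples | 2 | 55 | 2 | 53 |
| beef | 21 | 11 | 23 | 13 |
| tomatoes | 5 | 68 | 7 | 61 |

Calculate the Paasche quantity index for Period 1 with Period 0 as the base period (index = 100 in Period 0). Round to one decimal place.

Paasche quantity index uses current-period prices as weights.
ΣP(Period 1)·Q(Period 1) = 4×84 + 3×87 + 2×53 + 23×13 + 7×61 = 336 + 261 + 106 + 299 + 427 = 1429
ΣP(Period 1)·Q(Period 0) = 4×94 + 3×88 + 2×55 + 23×11 + 7×68 = 376 + 264 + 110 + 253 + 476 = 1479
Index = 1429 / 1479 × 100 = 96.6193

96.6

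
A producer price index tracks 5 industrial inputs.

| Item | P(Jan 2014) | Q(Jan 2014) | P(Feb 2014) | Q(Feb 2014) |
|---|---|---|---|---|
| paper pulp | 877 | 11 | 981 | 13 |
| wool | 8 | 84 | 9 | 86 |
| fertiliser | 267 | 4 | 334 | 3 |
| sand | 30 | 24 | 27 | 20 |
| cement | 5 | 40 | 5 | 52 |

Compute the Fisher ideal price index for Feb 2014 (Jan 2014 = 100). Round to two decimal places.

Laspeyres component (base-period weights):
ΣP(Feb 2014)Q(Jan 2014) = 981×11 + 9×84 + 334×4 + 27×24 + 5×40 = 10791 + 756 + 1336 + 648 + 200 = 13731
ΣP(Jan 2014)Q(Jan 2014) = 877×11 + 8×84 + 267×4 + 30×24 + 5×40 = 9647 + 672 + 1068 + 720 + 200 = 12307
L = 13731 / 12307 × 100 = 111.5707
Paasche component (current-period weights):
ΣP(Feb 2014)Q(Feb 2014) = 981×13 + 9×86 + 334×3 + 27×20 + 5×52 = 12753 + 774 + 1002 + 540 + 260 = 15329
ΣP(Jan 2014)Q(Feb 2014) = 877×13 + 8×86 + 267×3 + 30×20 + 5×52 = 11401 + 688 + 801 + 600 + 260 = 13750
P = 15329 / 13750 × 100 = 111.4836
Fisher = √(L × P) = √(111.5707 × 111.4836) = 111.5271

111.53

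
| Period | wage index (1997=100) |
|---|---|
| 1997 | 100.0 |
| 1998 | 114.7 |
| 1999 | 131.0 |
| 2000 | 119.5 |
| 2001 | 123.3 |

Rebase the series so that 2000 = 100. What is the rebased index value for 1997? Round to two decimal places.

Rebased(1997) = 100.0 / 119.5 × 100 = 83.6820

83.68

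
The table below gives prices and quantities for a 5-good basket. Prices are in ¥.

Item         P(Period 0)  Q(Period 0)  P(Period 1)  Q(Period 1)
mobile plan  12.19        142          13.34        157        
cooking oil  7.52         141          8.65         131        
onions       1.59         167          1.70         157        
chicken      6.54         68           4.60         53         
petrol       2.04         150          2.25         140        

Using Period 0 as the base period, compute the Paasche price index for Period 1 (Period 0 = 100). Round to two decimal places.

107.21

Paasche price index uses current-period quantities as weights.
ΣP(Period 1)·Q(Period 1) = 13.34×157 + 8.65×131 + 1.70×157 + 4.60×53 + 2.25×140 = 2094.38 + 1133.15 + 266.9 + 243.8 + 315 = 4053.23
ΣP(Period 0)·Q(Period 1) = 12.19×157 + 7.52×131 + 1.59×157 + 6.54×53 + 2.04×140 = 1913.83 + 985.12 + 249.63 + 346.62 + 285.6 = 3780.8
Index = 4053.23 / 3780.8 × 100 = 107.2056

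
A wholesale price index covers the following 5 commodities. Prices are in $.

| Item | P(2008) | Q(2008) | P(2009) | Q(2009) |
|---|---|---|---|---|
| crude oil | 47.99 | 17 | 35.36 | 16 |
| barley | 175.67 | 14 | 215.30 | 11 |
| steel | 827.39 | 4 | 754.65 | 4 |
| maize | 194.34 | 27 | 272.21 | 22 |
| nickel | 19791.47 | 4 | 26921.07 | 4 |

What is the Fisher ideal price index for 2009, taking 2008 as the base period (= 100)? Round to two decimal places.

Laspeyres component (base-period weights):
ΣP(2009)Q(2008) = 35.36×17 + 215.30×14 + 754.65×4 + 272.21×27 + 26921.07×4 = 601.12 + 3014.2 + 3018.6 + 7349.67 + 107684.28 = 121667.87
ΣP(2008)Q(2008) = 47.99×17 + 175.67×14 + 827.39×4 + 194.34×27 + 19791.47×4 = 815.83 + 2459.38 + 3309.56 + 5247.18 + 79165.88 = 90997.83
L = 121667.87 / 90997.83 × 100 = 133.7041
Paasche component (current-period weights):
ΣP(2009)Q(2009) = 35.36×16 + 215.30×11 + 754.65×4 + 272.21×22 + 26921.07×4 = 565.76 + 2368.3 + 3018.6 + 5988.62 + 107684.28 = 119625.56
ΣP(2008)Q(2009) = 47.99×16 + 175.67×11 + 827.39×4 + 194.34×22 + 19791.47×4 = 767.84 + 1932.37 + 3309.56 + 4275.48 + 79165.88 = 89451.13
P = 119625.56 / 89451.13 × 100 = 133.7329
Fisher = √(L × P) = √(133.7041 × 133.7329) = 133.7185

133.72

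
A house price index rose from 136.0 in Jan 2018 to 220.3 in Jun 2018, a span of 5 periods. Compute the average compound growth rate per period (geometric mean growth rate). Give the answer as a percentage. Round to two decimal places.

10.13%

Growth factor = (220.3/136.0)^(1/5) = (1.619853)^(1/5) = 1.101273
Growth rate = 1.101273 − 1 = 0.101273 = 10.1273%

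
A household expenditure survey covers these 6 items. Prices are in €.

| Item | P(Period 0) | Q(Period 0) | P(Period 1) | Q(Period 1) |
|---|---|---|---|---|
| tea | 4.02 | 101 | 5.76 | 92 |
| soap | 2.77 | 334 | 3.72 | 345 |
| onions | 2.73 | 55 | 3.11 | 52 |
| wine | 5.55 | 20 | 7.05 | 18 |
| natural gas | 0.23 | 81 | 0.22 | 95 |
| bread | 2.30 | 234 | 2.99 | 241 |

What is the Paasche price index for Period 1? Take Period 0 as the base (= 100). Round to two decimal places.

Paasche price index uses current-period quantities as weights.
ΣP(Period 1)·Q(Period 1) = 5.76×92 + 3.72×345 + 3.11×52 + 7.05×18 + 0.22×95 + 2.99×241 = 529.92 + 1283.4 + 161.72 + 126.9 + 20.9 + 720.59 = 2843.43
ΣP(Period 0)·Q(Period 1) = 4.02×92 + 2.77×345 + 2.73×52 + 5.55×18 + 0.23×95 + 2.30×241 = 369.84 + 955.65 + 141.96 + 99.9 + 21.85 + 554.3 = 2143.5
Index = 2843.43 / 2143.5 × 100 = 132.6536

132.65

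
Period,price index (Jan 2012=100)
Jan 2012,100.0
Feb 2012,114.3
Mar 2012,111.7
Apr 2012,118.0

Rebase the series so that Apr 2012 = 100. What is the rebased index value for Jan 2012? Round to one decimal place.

Rebased(Jan 2012) = 100.0 / 118.0 × 100 = 84.7458

84.7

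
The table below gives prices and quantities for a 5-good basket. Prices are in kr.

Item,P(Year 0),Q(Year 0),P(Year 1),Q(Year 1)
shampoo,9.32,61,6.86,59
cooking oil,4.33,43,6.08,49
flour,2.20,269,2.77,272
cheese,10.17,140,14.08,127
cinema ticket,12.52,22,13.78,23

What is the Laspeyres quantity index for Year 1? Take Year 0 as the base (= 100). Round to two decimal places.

Laspeyres quantity index uses base-period prices as weights.
ΣP(Year 0)·Q(Year 1) = 9.32×59 + 4.33×49 + 2.20×272 + 10.17×127 + 12.52×23 = 549.88 + 212.17 + 598.4 + 1291.59 + 287.96 = 2940
ΣP(Year 0)·Q(Year 0) = 9.32×61 + 4.33×43 + 2.20×269 + 10.17×140 + 12.52×22 = 568.52 + 186.19 + 591.8 + 1423.8 + 275.44 = 3045.75
Index = 2940 / 3045.75 × 100 = 96.5279

96.53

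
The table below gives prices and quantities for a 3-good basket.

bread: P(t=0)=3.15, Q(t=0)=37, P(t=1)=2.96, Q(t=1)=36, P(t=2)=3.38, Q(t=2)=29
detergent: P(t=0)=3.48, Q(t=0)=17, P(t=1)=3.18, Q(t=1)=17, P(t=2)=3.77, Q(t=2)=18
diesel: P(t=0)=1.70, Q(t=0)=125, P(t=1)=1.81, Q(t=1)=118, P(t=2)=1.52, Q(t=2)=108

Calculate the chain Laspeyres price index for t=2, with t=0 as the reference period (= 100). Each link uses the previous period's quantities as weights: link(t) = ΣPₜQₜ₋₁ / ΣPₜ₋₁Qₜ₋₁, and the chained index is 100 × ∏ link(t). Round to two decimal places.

97.98

Link t=0→t=1:
ΣP(t=1)Q(t=0) = 2.96×37 + 3.18×17 + 1.81×125 = 109.52 + 54.06 + 226.25 = 389.83
ΣP(t=0)Q(t=0) = 3.15×37 + 3.48×17 + 1.70×125 = 116.55 + 59.16 + 212.5 = 388.21
link = 389.83/388.21 = 1.004173
Link t=1→t=2:
ΣP(t=2)Q(t=1) = 3.38×36 + 3.77×17 + 1.52×118 = 121.68 + 64.09 + 179.36 = 365.13
ΣP(t=1)Q(t=1) = 2.96×36 + 3.18×17 + 1.81×118 = 106.56 + 54.06 + 213.58 = 374.2
link = 365.13/374.2 = 0.975762
Chained index = 100 × 1.004173 × 0.975762 = 97.9833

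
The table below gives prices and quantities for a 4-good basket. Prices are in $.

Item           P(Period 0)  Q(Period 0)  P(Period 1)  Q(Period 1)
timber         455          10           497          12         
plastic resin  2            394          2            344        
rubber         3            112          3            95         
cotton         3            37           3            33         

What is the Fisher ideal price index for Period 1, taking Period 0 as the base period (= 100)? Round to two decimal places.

Laspeyres component (base-period weights):
ΣP(Period 1)Q(Period 0) = 497×10 + 2×394 + 3×112 + 3×37 = 4970 + 788 + 336 + 111 = 6205
ΣP(Period 0)Q(Period 0) = 455×10 + 2×394 + 3×112 + 3×37 = 4550 + 788 + 336 + 111 = 5785
L = 6205 / 5785 × 100 = 107.2602
Paasche component (current-period weights):
ΣP(Period 1)Q(Period 1) = 497×12 + 2×344 + 3×95 + 3×33 = 5964 + 688 + 285 + 99 = 7036
ΣP(Period 0)Q(Period 1) = 455×12 + 2×344 + 3×95 + 3×33 = 5460 + 688 + 285 + 99 = 6532
P = 7036 / 6532 × 100 = 107.7159
Fisher = √(L × P) = √(107.2602 × 107.7159) = 107.4878

107.49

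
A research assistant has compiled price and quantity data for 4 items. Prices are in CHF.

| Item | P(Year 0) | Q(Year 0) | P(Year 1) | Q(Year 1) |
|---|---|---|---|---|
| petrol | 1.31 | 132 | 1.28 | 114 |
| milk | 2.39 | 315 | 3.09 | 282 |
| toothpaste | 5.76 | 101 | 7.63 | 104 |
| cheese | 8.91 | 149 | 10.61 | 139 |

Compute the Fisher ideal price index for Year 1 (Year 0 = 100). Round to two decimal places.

123.36

Laspeyres component (base-period weights):
ΣP(Year 1)Q(Year 0) = 1.28×132 + 3.09×315 + 7.63×101 + 10.61×149 = 168.96 + 973.35 + 770.63 + 1580.89 = 3493.83
ΣP(Year 0)Q(Year 0) = 1.31×132 + 2.39×315 + 5.76×101 + 8.91×149 = 172.92 + 752.85 + 581.76 + 1327.59 = 2835.12
L = 3493.83 / 2835.12 × 100 = 123.2339
Paasche component (current-period weights):
ΣP(Year 1)Q(Year 1) = 1.28×114 + 3.09×282 + 7.63×104 + 10.61×139 = 145.92 + 871.38 + 793.52 + 1474.79 = 3285.61
ΣP(Year 0)Q(Year 1) = 1.31×114 + 2.39×282 + 5.76×104 + 8.91×139 = 149.34 + 673.98 + 599.04 + 1238.49 = 2660.85
P = 3285.61 / 2660.85 × 100 = 123.4797
Fisher = √(L × P) = √(123.2339 × 123.4797) = 123.3568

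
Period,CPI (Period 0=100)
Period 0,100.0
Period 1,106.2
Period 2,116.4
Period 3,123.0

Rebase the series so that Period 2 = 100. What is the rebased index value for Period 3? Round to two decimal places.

105.67

Rebased(Period 3) = 123.0 / 116.4 × 100 = 105.6701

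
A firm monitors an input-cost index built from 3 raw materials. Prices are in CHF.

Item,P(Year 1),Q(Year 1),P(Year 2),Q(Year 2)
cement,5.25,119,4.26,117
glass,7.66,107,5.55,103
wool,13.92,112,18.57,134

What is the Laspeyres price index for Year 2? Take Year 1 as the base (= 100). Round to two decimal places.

105.90

Laspeyres price index uses base-period quantities as weights.
ΣP(Year 2)·Q(Year 1) = 4.26×119 + 5.55×107 + 18.57×112 = 506.94 + 593.85 + 2079.84 = 3180.63
ΣP(Year 1)·Q(Year 1) = 5.25×119 + 7.66×107 + 13.92×112 = 624.75 + 819.62 + 1559.04 = 3003.41
Index = 3180.63 / 3003.41 × 100 = 105.9006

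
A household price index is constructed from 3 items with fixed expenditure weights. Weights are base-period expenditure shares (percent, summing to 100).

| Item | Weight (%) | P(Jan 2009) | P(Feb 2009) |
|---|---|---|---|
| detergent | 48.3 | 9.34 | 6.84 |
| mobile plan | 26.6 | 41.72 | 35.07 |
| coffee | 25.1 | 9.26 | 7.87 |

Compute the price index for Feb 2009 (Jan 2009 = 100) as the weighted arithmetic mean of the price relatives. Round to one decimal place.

detergent: 48.3 × (6.84/9.34) = 48.3 × 0.732334 = 35.3717
mobile plan: 26.6 × (35.07/41.72) = 26.6 × 0.840604 = 22.3601
coffee: 25.1 × (7.87/9.26) = 25.1 × 0.849892 = 21.3323
Index = Σ wᵢ·(p₁ᵢ/p₀ᵢ) = 35.3717 + 22.3601 + 21.3323 = 79.0641

79.1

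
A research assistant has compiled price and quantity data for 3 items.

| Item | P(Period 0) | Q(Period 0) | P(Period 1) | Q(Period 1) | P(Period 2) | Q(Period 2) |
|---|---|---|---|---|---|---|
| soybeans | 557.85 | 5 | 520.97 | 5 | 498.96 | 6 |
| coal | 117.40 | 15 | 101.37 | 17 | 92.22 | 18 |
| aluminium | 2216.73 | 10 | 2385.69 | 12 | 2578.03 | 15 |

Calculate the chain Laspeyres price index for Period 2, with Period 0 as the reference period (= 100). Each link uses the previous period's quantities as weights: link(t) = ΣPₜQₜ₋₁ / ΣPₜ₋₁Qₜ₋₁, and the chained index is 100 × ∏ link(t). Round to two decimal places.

Link Period 0→Period 1:
ΣP(Period 1)Q(Period 0) = 520.97×5 + 101.37×15 + 2385.69×10 = 2604.85 + 1520.55 + 23856.9 = 27982.3
ΣP(Period 0)Q(Period 0) = 557.85×5 + 117.40×15 + 2216.73×10 = 2789.25 + 1761 + 22167.3 = 26717.55
link = 27982.3/26717.55 = 1.047338
Link Period 1→Period 2:
ΣP(Period 2)Q(Period 1) = 498.96×5 + 92.22×17 + 2578.03×12 = 2494.8 + 1567.74 + 30936.36 = 34998.9
ΣP(Period 1)Q(Period 1) = 520.97×5 + 101.37×17 + 2385.69×12 = 2604.85 + 1723.29 + 28628.28 = 32956.42
link = 34998.9/32956.42 = 1.061975
Chained index = 100 × 1.047338 × 1.061975 = 111.2247

111.22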